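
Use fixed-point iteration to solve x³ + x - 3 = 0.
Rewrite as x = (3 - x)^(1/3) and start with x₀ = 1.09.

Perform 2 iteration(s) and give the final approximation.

Equation: x³ + x - 3 = 0
Fixed-point form: x = (3 - x)^(1/3)
x₀ = 1.09

x_1 = g(1.090000) = 1.240731
x_2 = g(1.240731) = 1.207195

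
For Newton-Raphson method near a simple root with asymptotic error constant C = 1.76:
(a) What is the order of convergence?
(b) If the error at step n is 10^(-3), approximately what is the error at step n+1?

(a) Newton-Raphson has quadratic (order 2) convergence near simple roots.
    This means |e_{n+1}| ≈ C|e_n|².

(b) With |e_n| = 10^(-3) and C = 1.76:
    |e_{n+1}| ≈ 1.76 × (10^(-3))² = 1.76 × 10^(-6)

(a) 2 (quadratic); (b) |e_{n+1}| ≈ 1.760e-06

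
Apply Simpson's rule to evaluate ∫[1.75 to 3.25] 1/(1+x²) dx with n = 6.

f(x) = 1/(1+x²)
a = 1.75, b = 3.25, n = 6
h = (b - a)/n = 0.250000

Simpson's rule: (h/3)[f(x₀) + 4f(x₁) + 2f(x₂) + ... + f(xₙ)]

x_0 = 1.7500, f(x_0) = 0.246154, coefficient = 1
x_1 = 2.0000, f(x_1) = 0.200000, coefficient = 4
x_2 = 2.2500, f(x_2) = 0.164948, coefficient = 2
x_3 = 2.5000, f(x_3) = 0.137931, coefficient = 4
x_4 = 2.7500, f(x_4) = 0.116788, coefficient = 2
x_5 = 3.0000, f(x_5) = 0.100000, coefficient = 4
x_6 = 3.2500, f(x_6) = 0.086486, coefficient = 1

I ≈ (0.250000/3) × 2.647838 = 0.220653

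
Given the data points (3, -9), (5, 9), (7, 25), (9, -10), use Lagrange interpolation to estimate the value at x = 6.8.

Lagrange interpolation formula:
P(x) = Σ yᵢ × Lᵢ(x)
where Lᵢ(x) = Π_{j≠i} (x - xⱼ)/(xᵢ - xⱼ)

L_0(6.8) = (6.8 - 5)/(3 - 5) × (6.8 - 7)/(3 - 7) × (6.8 - 9)/(3 - 9) = -0.016500
L_1(6.8) = (6.8 - 3)/(5 - 3) × (6.8 - 7)/(5 - 7) × (6.8 - 9)/(5 - 9) = 0.104500
L_2(6.8) = (6.8 - 3)/(7 - 3) × (6.8 - 5)/(7 - 5) × (6.8 - 9)/(7 - 9) = 0.940500
L_3(6.8) = (6.8 - 3)/(9 - 3) × (6.8 - 5)/(9 - 5) × (6.8 - 7)/(9 - 7) = -0.028500

P(6.8) = (-9)×L_0(6.8) + 9×L_1(6.8) + 25×L_2(6.8) + (-10)×L_3(6.8)
P(6.8) = 24.886500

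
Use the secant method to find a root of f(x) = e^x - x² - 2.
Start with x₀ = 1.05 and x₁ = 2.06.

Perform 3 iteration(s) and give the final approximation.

f(x) = e^x - x² - 2
x₀ = 1.05, x₁ = 2.06

Secant formula: x_{n+1} = x_n - f(x_n)(x_n - x_{n-1})/(f(x_n) - f(x_{n-1}))

Iteration 1:
  f(1.050000) = -0.244849
  f(2.060000) = 1.602370
  x_2 = 2.060000 - 1.602370×(2.060000 - 1.050000)/(1.602370 - (-0.244849))
       = 1.183876
Iteration 2:
  f(2.060000) = 1.602370
  f(1.183876) = -0.134550
  x_3 = 1.183876 - (-0.134550)×(1.183876 - 2.060000)/(-0.134550 - 1.602370)
       = 1.251744
Iteration 3:
  f(1.183876) = -0.134550
  f(1.251744) = -0.070427
  x_4 = 1.251744 - (-0.070427)×(1.251744 - 1.183876)/(-0.070427 - (-0.134550))
       = 1.326286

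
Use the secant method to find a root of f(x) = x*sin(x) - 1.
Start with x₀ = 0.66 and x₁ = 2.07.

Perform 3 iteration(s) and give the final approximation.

f(x) = x*sin(x) - 1
x₀ = 0.66, x₁ = 2.07

Secant formula: x_{n+1} = x_n - f(x_n)(x_n - x_{n-1})/(f(x_n) - f(x_{n-1}))

Iteration 1:
  f(0.660000) = -0.595343
  f(2.070000) = 0.817386
  x_2 = 2.070000 - 0.817386×(2.070000 - 0.660000)/(0.817386 - (-0.595343))
       = 1.254193
Iteration 2:
  f(2.070000) = 0.817386
  f(1.254193) = 0.191858
  x_3 = 1.254193 - 0.191858×(1.254193 - 2.070000)/(0.191858 - 0.817386)
       = 1.003974
Iteration 3:
  f(1.254193) = 0.191858
  f(1.003974) = -0.153036
  x_4 = 1.003974 - (-0.153036)×(1.003974 - 1.254193)/(-0.153036 - 0.191858)
       = 1.115001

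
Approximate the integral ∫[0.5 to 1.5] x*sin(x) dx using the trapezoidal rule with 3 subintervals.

f(x) = x*sin(x)
a = 0.5, b = 1.5, n = 3
h = (b - a)/n = 0.333333

Trapezoidal rule: (h/2)[f(x₀) + 2f(x₁) + 2f(x₂) + ... + f(xₙ)]

x_0 = 0.5000, f(x_0) = 0.239713, coefficient = 1
x_1 = 0.8333, f(x_1) = 0.616814, coefficient = 2
x_2 = 1.1667, f(x_2) = 1.072686, coefficient = 2
x_3 = 1.5000, f(x_3) = 1.496242, coefficient = 1

I ≈ (0.333333/2) × 5.114955 = 0.852492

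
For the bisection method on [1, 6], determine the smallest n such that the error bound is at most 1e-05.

We need (b-a)/2^n ≤ 1e-05
(6 - 1)/2^n ≤ 1e-05
5/2^n ≤ 1e-05
2^n ≥ 500000
n ≥ log₂(500000) = 18.93
n ≥ 19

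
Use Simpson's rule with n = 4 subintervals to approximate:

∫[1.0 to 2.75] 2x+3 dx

f(x) = 2x+3
a = 1.0, b = 2.75, n = 4
h = (b - a)/n = 0.437500

Simpson's rule: (h/3)[f(x₀) + 4f(x₁) + 2f(x₂) + ... + f(xₙ)]

x_0 = 1.0000, f(x_0) = 5.000000, coefficient = 1
x_1 = 1.4375, f(x_1) = 5.875000, coefficient = 4
x_2 = 1.8750, f(x_2) = 6.750000, coefficient = 2
x_3 = 2.3125, f(x_3) = 7.625000, coefficient = 4
x_4 = 2.7500, f(x_4) = 8.500000, coefficient = 1

I ≈ (0.437500/3) × 81.000000 = 11.812500
Exact value: 11.812500
Error: 0.000000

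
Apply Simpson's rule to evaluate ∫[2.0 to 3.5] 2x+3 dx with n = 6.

f(x) = 2x+3
a = 2.0, b = 3.5, n = 6
h = (b - a)/n = 0.250000

Simpson's rule: (h/3)[f(x₀) + 4f(x₁) + 2f(x₂) + ... + f(xₙ)]

x_0 = 2.0000, f(x_0) = 7.000000, coefficient = 1
x_1 = 2.2500, f(x_1) = 7.500000, coefficient = 4
x_2 = 2.5000, f(x_2) = 8.000000, coefficient = 2
x_3 = 2.7500, f(x_3) = 8.500000, coefficient = 4
x_4 = 3.0000, f(x_4) = 9.000000, coefficient = 2
x_5 = 3.2500, f(x_5) = 9.500000, coefficient = 4
x_6 = 3.5000, f(x_6) = 10.000000, coefficient = 1

I ≈ (0.250000/3) × 153.000000 = 12.750000
Exact value: 12.750000
Error: 0.000000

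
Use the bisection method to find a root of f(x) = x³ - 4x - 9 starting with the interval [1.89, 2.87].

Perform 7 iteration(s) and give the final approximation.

f(x) = x³ - 4x - 9
Initial interval: [1.89, 2.87]

Iteration 1:
  c_1 = (1.890000 + 2.870000)/2 = 2.380000
  f(c_1) = f(2.380000) = -5.038728
  f(a) × f(c) ≥ 0, new interval: [2.380000, 2.870000]
Iteration 2:
  c_2 = (2.380000 + 2.870000)/2 = 2.625000
  f(c_2) = f(2.625000) = -1.412109
  f(a) × f(c) ≥ 0, new interval: [2.625000, 2.870000]
Iteration 3:
  c_3 = (2.625000 + 2.870000)/2 = 2.747500
  f(c_3) = f(2.747500) = 0.750208
  f(a) × f(c) < 0, new interval: [2.625000, 2.747500]
Iteration 4:
  c_4 = (2.625000 + 2.747500)/2 = 2.686250
  f(c_4) = f(2.686250) = -0.361184
  f(a) × f(c) ≥ 0, new interval: [2.686250, 2.747500]
Iteration 5:
  c_5 = (2.686250 + 2.747500)/2 = 2.716875
  f(c_5) = f(2.716875) = 0.186868
  f(a) × f(c) < 0, new interval: [2.686250, 2.716875]
Iteration 6:
  c_6 = (2.686250 + 2.716875)/2 = 2.701563
  f(c_6) = f(2.701563) = -0.089058
  f(a) × f(c) ≥ 0, new interval: [2.701563, 2.716875]
Iteration 7:
  c_7 = (2.701563 + 2.716875)/2 = 2.709219
  f(c_7) = f(2.709219) = 0.048428
  f(a) × f(c) < 0, new interval: [2.701563, 2.709219]

After 7 iteration(s), the approximation is c_7 = 2.709219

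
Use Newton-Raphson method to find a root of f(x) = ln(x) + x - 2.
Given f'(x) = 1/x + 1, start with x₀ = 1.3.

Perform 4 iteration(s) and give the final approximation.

f(x) = ln(x) + x - 2
f'(x) = 1/x + 1
x₀ = 1.3

Newton-Raphson formula: x_{n+1} = x_n - f(x_n)/f'(x_n)

Iteration 1:
  f(1.300000) = -0.437636
  f'(1.300000) = 1.769231
  x_1 = 1.300000 - (-0.437636)/1.769231 = 1.547359
Iteration 2:
  f(1.547359) = -0.016091
  f'(1.547359) = 1.646262
  x_2 = 1.547359 - (-0.016091)/1.646262 = 1.557134
Iteration 3:
  f(1.557134) = -0.000020
  f'(1.557134) = 1.642206
  x_3 = 1.557134 - (-0.000020)/1.642206 = 1.557146
Iteration 4:
  f(1.557146) = 0.000000
  f'(1.557146) = 1.642201
  x_4 = 1.557146 - 0.000000/1.642201 = 1.557146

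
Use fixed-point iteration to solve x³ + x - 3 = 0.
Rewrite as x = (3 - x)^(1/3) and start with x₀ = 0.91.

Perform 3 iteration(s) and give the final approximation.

Equation: x³ + x - 3 = 0
Fixed-point form: x = (3 - x)^(1/3)
x₀ = 0.91

x_1 = g(0.910000) = 1.278543
x_2 = g(1.278543) = 1.198483
x_3 = g(1.198483) = 1.216782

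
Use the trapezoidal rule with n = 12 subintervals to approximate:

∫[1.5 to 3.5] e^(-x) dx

f(x) = e^(-x)
a = 1.5, b = 3.5, n = 12
h = (b - a)/n = 0.166667

Trapezoidal rule: (h/2)[f(x₀) + 2f(x₁) + 2f(x₂) + ... + f(xₙ)]

x_0 = 1.5000, f(x_0) = 0.223130, coefficient = 1
x_1 = 1.6667, f(x_1) = 0.188876, coefficient = 2
x_2 = 1.8333, f(x_2) = 0.159880, coefficient = 2
x_3 = 2.0000, f(x_3) = 0.135335, coefficient = 2
x_4 = 2.1667, f(x_4) = 0.114559, coefficient = 2
x_5 = 2.3333, f(x_5) = 0.096972, coefficient = 2
x_6 = 2.5000, f(x_6) = 0.082085, coefficient = 2
x_7 = 2.6667, f(x_7) = 0.069483, coefficient = 2
x_8 = 2.8333, f(x_8) = 0.058816, coefficient = 2
x_9 = 3.0000, f(x_9) = 0.049787, coefficient = 2
x_10 = 3.1667, f(x_10) = 0.042144, coefficient = 2
x_11 = 3.3333, f(x_11) = 0.035674, coefficient = 2
x_12 = 3.5000, f(x_12) = 0.030197, coefficient = 1

I ≈ (0.166667/2) × 2.320550 = 0.193379
Exact value: 0.192933
Error: 0.000446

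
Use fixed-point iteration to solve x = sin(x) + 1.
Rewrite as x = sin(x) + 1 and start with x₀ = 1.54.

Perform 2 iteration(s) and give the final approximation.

Equation: x = sin(x) + 1
Fixed-point form: x = sin(x) + 1
x₀ = 1.54

x_1 = g(1.540000) = 1.999526
x_2 = g(1.999526) = 1.909495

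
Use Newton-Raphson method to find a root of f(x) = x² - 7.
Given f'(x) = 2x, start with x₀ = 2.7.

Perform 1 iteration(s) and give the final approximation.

f(x) = x² - 7
f'(x) = 2x
x₀ = 2.7

Newton-Raphson formula: x_{n+1} = x_n - f(x_n)/f'(x_n)

Iteration 1:
  f(2.700000) = 0.290000
  f'(2.700000) = 5.400000
  x_1 = 2.700000 - 0.290000/5.400000 = 2.646296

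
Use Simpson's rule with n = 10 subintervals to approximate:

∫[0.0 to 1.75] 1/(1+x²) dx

f(x) = 1/(1+x²)
a = 0.0, b = 1.75, n = 10
h = (b - a)/n = 0.175000

Simpson's rule: (h/3)[f(x₀) + 4f(x₁) + 2f(x₂) + ... + f(xₙ)]

x_0 = 0.0000, f(x_0) = 1.000000, coefficient = 1
x_1 = 0.1750, f(x_1) = 0.970285, coefficient = 4
x_2 = 0.3500, f(x_2) = 0.890869, coefficient = 2
x_3 = 0.5250, f(x_3) = 0.783929, coefficient = 4
x_4 = 0.7000, f(x_4) = 0.671141, coefficient = 2
x_5 = 0.8750, f(x_5) = 0.566372, coefficient = 4
x_6 = 1.0500, f(x_6) = 0.475624, coefficient = 2
x_7 = 1.2250, f(x_7) = 0.399900, coefficient = 4
x_8 = 1.4000, f(x_8) = 0.337838, coefficient = 2
x_9 = 1.5750, f(x_9) = 0.287305, coefficient = 4
x_10 = 1.7500, f(x_10) = 0.246154, coefficient = 1

I ≈ (0.175000/3) × 18.028261 = 1.051649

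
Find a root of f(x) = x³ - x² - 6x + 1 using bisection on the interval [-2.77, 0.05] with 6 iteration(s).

f(x) = x³ - x² - 6x + 1
Initial interval: [-2.77, 0.05]

Iteration 1:
  c_1 = (-2.770000 + 0.050000)/2 = -1.360000
  f(c_1) = f(-1.360000) = 4.794944
  f(a) × f(c) < 0, new interval: [-2.770000, -1.360000]
Iteration 2:
  c_2 = (-2.770000 + (-1.360000))/2 = -2.065000
  f(c_2) = f(-2.065000) = 0.320150
  f(a) × f(c) < 0, new interval: [-2.770000, -2.065000]
Iteration 3:
  c_3 = (-2.770000 + (-2.065000))/2 = -2.417500
  f(c_3) = f(-2.417500) = -4.467917
  f(a) × f(c) ≥ 0, new interval: [-2.417500, -2.065000]
Iteration 4:
  c_4 = (-2.417500 + (-2.065000))/2 = -2.241250
  f(c_4) = f(-2.241250) = -1.833952
  f(a) × f(c) ≥ 0, new interval: [-2.241250, -2.065000]
Iteration 5:
  c_5 = (-2.241250 + (-2.065000))/2 = -2.153125
  f(c_5) = f(-2.153125) = -0.698971
  f(a) × f(c) ≥ 0, new interval: [-2.153125, -2.065000]
Iteration 6:
  c_6 = (-2.153125 + (-2.065000))/2 = -2.109063
  f(c_6) = f(-2.109063) = -0.175185
  f(a) × f(c) ≥ 0, new interval: [-2.109063, -2.065000]

After 6 iteration(s), the approximation is c_6 = -2.109063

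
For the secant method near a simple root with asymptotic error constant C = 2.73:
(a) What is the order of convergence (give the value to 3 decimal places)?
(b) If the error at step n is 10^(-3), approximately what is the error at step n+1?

(a) Secant method has superlinear convergence with order φ = (1+√5)/2 ≈ 1.618.
    This means |e_{n+1}| ≈ C|e_n|^1.618.

(b) With |e_n| = 10^(-3) and C = 2.73:
    |e_{n+1}| ≈ 2.73 × (10^(-3))^1.618 = 2.73 × 10^(-4.85)

(a) ≈ 1.618 (golden ratio); (b) |e_{n+1}| ≈ 3.820e-05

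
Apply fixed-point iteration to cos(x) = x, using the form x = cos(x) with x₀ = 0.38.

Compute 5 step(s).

Equation: cos(x) = x
Fixed-point form: x = cos(x)
x₀ = 0.38

x_1 = g(0.380000) = 0.928665
x_2 = g(0.928665) = 0.598904
x_3 = g(0.598904) = 0.825954
x_4 = g(0.825954) = 0.677856
x_5 = g(0.677856) = 0.778919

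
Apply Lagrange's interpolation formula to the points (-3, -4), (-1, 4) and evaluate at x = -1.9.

Lagrange interpolation formula:
P(x) = Σ yᵢ × Lᵢ(x)
where Lᵢ(x) = Π_{j≠i} (x - xⱼ)/(xᵢ - xⱼ)

L_0(-1.9) = (-1.9 - (-1))/(-3 - (-1)) = 0.450000
L_1(-1.9) = (-1.9 - (-3))/(-1 - (-3)) = 0.550000

P(-1.9) = (-4)×L_0(-1.9) + 4×L_1(-1.9)
P(-1.9) = 0.400000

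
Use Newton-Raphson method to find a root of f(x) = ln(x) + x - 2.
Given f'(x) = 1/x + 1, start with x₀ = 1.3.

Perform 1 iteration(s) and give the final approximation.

f(x) = ln(x) + x - 2
f'(x) = 1/x + 1
x₀ = 1.3

Newton-Raphson formula: x_{n+1} = x_n - f(x_n)/f'(x_n)

Iteration 1:
  f(1.300000) = -0.437636
  f'(1.300000) = 1.769231
  x_1 = 1.300000 - (-0.437636)/1.769231 = 1.547359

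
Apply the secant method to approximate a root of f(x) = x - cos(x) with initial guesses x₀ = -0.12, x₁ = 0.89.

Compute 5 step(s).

f(x) = x - cos(x)
x₀ = -0.12, x₁ = 0.89

Secant formula: x_{n+1} = x_n - f(x_n)(x_n - x_{n-1})/(f(x_n) - f(x_{n-1}))

Iteration 1:
  f(-0.120000) = -1.112809
  f(0.890000) = 0.260588
  x_2 = 0.890000 - 0.260588×(0.890000 - (-0.120000))/(0.260588 - (-1.112809))
       = 0.698363
Iteration 2:
  f(0.890000) = 0.260588
  f(0.698363) = -0.067533
  x_3 = 0.698363 - (-0.067533)×(0.698363 - 0.890000)/(-0.067533 - 0.260588)
       = 0.737805
Iteration 3:
  f(0.698363) = -0.067533
  f(0.737805) = -0.002142
  x_4 = 0.737805 - (-0.002142)×(0.737805 - 0.698363)/(-0.002142 - (-0.067533))
       = 0.739097
Iteration 4:
  f(0.737805) = -0.002142
  f(0.739097) = 0.000020
  x_5 = 0.739097 - 0.000020×(0.739097 - 0.737805)/(0.000020 - (-0.002142))
       = 0.739085
Iteration 5:
  f(0.739097) = 0.000020
  f(0.739085) = 0.000000
  x_6 = 0.739085 - 0.000000×(0.739085 - 0.739097)/(0.000000 - 0.000020)
       = 0.739085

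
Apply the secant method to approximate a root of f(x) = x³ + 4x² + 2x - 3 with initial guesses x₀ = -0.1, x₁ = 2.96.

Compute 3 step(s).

f(x) = x³ + 4x² + 2x - 3
x₀ = -0.1, x₁ = 2.96

Secant formula: x_{n+1} = x_n - f(x_n)(x_n - x_{n-1})/(f(x_n) - f(x_{n-1}))

Iteration 1:
  f(-0.100000) = -3.161000
  f(2.960000) = 63.900736
  x_2 = 2.960000 - 63.900736×(2.960000 - (-0.100000))/(63.900736 - (-3.161000))
       = 0.044235
Iteration 2:
  f(2.960000) = 63.900736
  f(0.044235) = -2.903616
  x_3 = 0.044235 - (-2.903616)×(0.044235 - 2.960000)/(-2.903616 - 63.900736)
       = 0.170967
Iteration 3:
  f(0.044235) = -2.903616
  f(0.170967) = -2.536149
  x_4 = 0.170967 - (-2.536149)×(0.170967 - 0.044235)/(-2.536149 - (-2.903616))
       = 1.045634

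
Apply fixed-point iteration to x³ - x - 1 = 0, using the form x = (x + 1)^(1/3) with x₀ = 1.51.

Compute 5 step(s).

Equation: x³ - x - 1 = 0
Fixed-point form: x = (x + 1)^(1/3)
x₀ = 1.51

x_1 = g(1.510000) = 1.359016
x_2 = g(1.359016) = 1.331201
x_3 = g(1.331201) = 1.325948
x_4 = g(1.325948) = 1.324952
x_5 = g(1.324952) = 1.324762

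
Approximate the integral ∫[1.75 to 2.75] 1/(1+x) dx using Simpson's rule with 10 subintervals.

f(x) = 1/(1+x)
a = 1.75, b = 2.75, n = 10
h = (b - a)/n = 0.100000

Simpson's rule: (h/3)[f(x₀) + 4f(x₁) + 2f(x₂) + ... + f(xₙ)]

x_0 = 1.7500, f(x_0) = 0.363636, coefficient = 1
x_1 = 1.8500, f(x_1) = 0.350877, coefficient = 4
x_2 = 1.9500, f(x_2) = 0.338983, coefficient = 2
x_3 = 2.0500, f(x_3) = 0.327869, coefficient = 4
x_4 = 2.1500, f(x_4) = 0.317460, coefficient = 2
x_5 = 2.2500, f(x_5) = 0.307692, coefficient = 4
x_6 = 2.3500, f(x_6) = 0.298507, coefficient = 2
x_7 = 2.4500, f(x_7) = 0.289855, coefficient = 4
x_8 = 2.5500, f(x_8) = 0.281690, coefficient = 2
x_9 = 2.6500, f(x_9) = 0.273973, coefficient = 4
x_10 = 2.7500, f(x_10) = 0.266667, coefficient = 1

I ≈ (0.100000/3) × 9.304649 = 0.310155
Exact value: 0.310155
Error: 0.000000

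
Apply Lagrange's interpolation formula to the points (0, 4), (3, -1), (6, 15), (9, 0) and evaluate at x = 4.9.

Lagrange interpolation formula:
P(x) = Σ yᵢ × Lᵢ(x)
where Lᵢ(x) = Π_{j≠i} (x - xⱼ)/(xᵢ - xⱼ)

L_0(4.9) = (4.9 - 3)/(0 - 3) × (4.9 - 6)/(0 - 6) × (4.9 - 9)/(0 - 9) = -0.052895
L_1(4.9) = (4.9 - 0)/(3 - 0) × (4.9 - 6)/(3 - 6) × (4.9 - 9)/(3 - 9) = 0.409241
L_2(4.9) = (4.9 - 0)/(6 - 0) × (4.9 - 3)/(6 - 3) × (4.9 - 9)/(6 - 9) = 0.706870
L_3(4.9) = (4.9 - 0)/(9 - 0) × (4.9 - 3)/(9 - 3) × (4.9 - 6)/(9 - 6) = -0.063216

P(4.9) = 4×L_0(4.9) + (-1)×L_1(4.9) + 15×L_2(4.9) + 0×L_3(4.9)
P(4.9) = 9.982235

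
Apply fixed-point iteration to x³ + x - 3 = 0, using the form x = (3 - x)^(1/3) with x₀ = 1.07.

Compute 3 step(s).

Equation: x³ + x - 3 = 0
Fixed-point form: x = (3 - x)^(1/3)
x₀ = 1.07

x_1 = g(1.070000) = 1.245047
x_2 = g(1.245047) = 1.206207
x_3 = g(1.206207) = 1.215041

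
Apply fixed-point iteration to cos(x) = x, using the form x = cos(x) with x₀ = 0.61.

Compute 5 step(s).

Equation: cos(x) = x
Fixed-point form: x = cos(x)
x₀ = 0.61

x_1 = g(0.610000) = 0.819648
x_2 = g(0.819648) = 0.682479
x_3 = g(0.682479) = 0.776012
x_4 = g(0.776012) = 0.713713
x_5 = g(0.713713) = 0.755937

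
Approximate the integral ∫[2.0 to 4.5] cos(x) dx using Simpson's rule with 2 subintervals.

f(x) = cos(x)
a = 2.0, b = 4.5, n = 2
h = (b - a)/n = 1.250000

Simpson's rule: (h/3)[f(x₀) + 4f(x₁) + 2f(x₂) + ... + f(xₙ)]

x_0 = 2.0000, f(x_0) = -0.416147, coefficient = 1
x_1 = 3.2500, f(x_1) = -0.994130, coefficient = 4
x_2 = 4.5000, f(x_2) = -0.210796, coefficient = 1

I ≈ (1.250000/3) × -4.603461 = -1.918109
Exact value: -1.886828
Error: 0.031281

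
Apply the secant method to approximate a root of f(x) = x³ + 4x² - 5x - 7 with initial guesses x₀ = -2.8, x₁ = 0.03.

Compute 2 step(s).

f(x) = x³ + 4x² - 5x - 7
x₀ = -2.8, x₁ = 0.03

Secant formula: x_{n+1} = x_n - f(x_n)(x_n - x_{n-1})/(f(x_n) - f(x_{n-1}))

Iteration 1:
  f(-2.800000) = 16.408000
  f(0.030000) = -7.146373
  x_2 = 0.030000 - (-7.146373)×(0.030000 - (-2.800000))/(-7.146373 - 16.408000)
       = -0.828619
Iteration 2:
  f(0.030000) = -7.146373
  f(-0.828619) = -0.679403
  x_3 = -0.828619 - (-0.679403)×(-0.828619 - 0.030000)/(-0.679403 - (-7.146373))
       = -0.918824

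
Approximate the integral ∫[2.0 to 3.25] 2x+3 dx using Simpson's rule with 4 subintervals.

f(x) = 2x+3
a = 2.0, b = 3.25, n = 4
h = (b - a)/n = 0.312500

Simpson's rule: (h/3)[f(x₀) + 4f(x₁) + 2f(x₂) + ... + f(xₙ)]

x_0 = 2.0000, f(x_0) = 7.000000, coefficient = 1
x_1 = 2.3125, f(x_1) = 7.625000, coefficient = 4
x_2 = 2.6250, f(x_2) = 8.250000, coefficient = 2
x_3 = 2.9375, f(x_3) = 8.875000, coefficient = 4
x_4 = 3.2500, f(x_4) = 9.500000, coefficient = 1

I ≈ (0.312500/3) × 99.000000 = 10.312500
Exact value: 10.312500
Error: 0.000000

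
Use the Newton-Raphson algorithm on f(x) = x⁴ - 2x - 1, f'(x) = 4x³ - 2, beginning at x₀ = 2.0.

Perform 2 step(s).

f(x) = x⁴ - 2x - 1
f'(x) = 4x³ - 2
x₀ = 2.0

Newton-Raphson formula: x_{n+1} = x_n - f(x_n)/f'(x_n)

Iteration 1:
  f(2.000000) = 11.000000
  f'(2.000000) = 30.000000
  x_1 = 2.000000 - 11.000000/30.000000 = 1.633333
Iteration 2:
  f(1.633333) = 2.850372
  f'(1.633333) = 15.429481
  x_2 = 1.633333 - 2.850372/15.429481 = 1.448598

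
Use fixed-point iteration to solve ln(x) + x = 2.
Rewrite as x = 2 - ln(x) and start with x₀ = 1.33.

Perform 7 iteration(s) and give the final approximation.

Equation: ln(x) + x = 2
Fixed-point form: x = 2 - ln(x)
x₀ = 1.33

x_1 = g(1.330000) = 1.714821
x_2 = g(1.714821) = 1.460691
x_3 = g(1.460691) = 1.621090
x_4 = g(1.621090) = 1.516901
x_5 = g(1.516901) = 1.583330
x_6 = g(1.583330) = 1.540469
x_7 = g(1.540469) = 1.567913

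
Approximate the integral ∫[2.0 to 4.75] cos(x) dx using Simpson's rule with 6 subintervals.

f(x) = cos(x)
a = 2.0, b = 4.75, n = 6
h = (b - a)/n = 0.458333

Simpson's rule: (h/3)[f(x₀) + 4f(x₁) + 2f(x₂) + ... + f(xₙ)]

x_0 = 2.0000, f(x_0) = -0.416147, coefficient = 1
x_1 = 2.4583, f(x_1) = -0.775519, coefficient = 4
x_2 = 2.9167, f(x_2) = -0.974811, coefficient = 2
x_3 = 3.3750, f(x_3) = -0.972884, coefficient = 4
x_4 = 3.8333, f(x_4) = -0.770137, coefficient = 2
x_5 = 4.2917, f(x_5) = -0.408420, coefficient = 4
x_6 = 4.7500, f(x_6) = 0.037602, coefficient = 1

I ≈ (0.458333/3) × -12.495732 = -1.909070
Exact value: -1.908590
Error: 0.000480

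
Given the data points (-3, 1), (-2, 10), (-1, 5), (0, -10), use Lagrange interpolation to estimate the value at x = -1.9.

Lagrange interpolation formula:
P(x) = Σ yᵢ × Lᵢ(x)
where Lᵢ(x) = Π_{j≠i} (x - xⱼ)/(xᵢ - xⱼ)

L_0(-1.9) = (-1.9 - (-2))/(-3 - (-2)) × (-1.9 - (-1))/(-3 - (-1)) × (-1.9 - 0)/(-3 - 0) = -0.028500
L_1(-1.9) = (-1.9 - (-3))/(-2 - (-3)) × (-1.9 - (-1))/(-2 - (-1)) × (-1.9 - 0)/(-2 - 0) = 0.940500
L_2(-1.9) = (-1.9 - (-3))/(-1 - (-3)) × (-1.9 - (-2))/(-1 - (-2)) × (-1.9 - 0)/(-1 - 0) = 0.104500
L_3(-1.9) = (-1.9 - (-3))/(0 - (-3)) × (-1.9 - (-2))/(0 - (-2)) × (-1.9 - (-1))/(0 - (-1)) = -0.016500

P(-1.9) = 1×L_0(-1.9) + 10×L_1(-1.9) + 5×L_2(-1.9) + (-10)×L_3(-1.9)
P(-1.9) = 10.064000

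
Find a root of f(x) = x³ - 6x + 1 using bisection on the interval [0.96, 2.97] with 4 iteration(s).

f(x) = x³ - 6x + 1
Initial interval: [0.96, 2.97]

Iteration 1:
  c_1 = (0.960000 + 2.970000)/2 = 1.965000
  f(c_1) = f(1.965000) = -3.202693
  f(a) × f(c) ≥ 0, new interval: [1.965000, 2.970000]
Iteration 2:
  c_2 = (1.965000 + 2.970000)/2 = 2.467500
  f(c_2) = f(2.467500) = 1.218513
  f(a) × f(c) < 0, new interval: [1.965000, 2.467500]
Iteration 3:
  c_3 = (1.965000 + 2.467500)/2 = 2.216250
  f(c_3) = f(2.216250) = -1.411803
  f(a) × f(c) ≥ 0, new interval: [2.216250, 2.467500]
Iteration 4:
  c_4 = (2.216250 + 2.467500)/2 = 2.341875
  f(c_4) = f(2.341875) = -0.207521
  f(a) × f(c) ≥ 0, new interval: [2.341875, 2.467500]

After 4 iteration(s), the approximation is c_4 = 2.341875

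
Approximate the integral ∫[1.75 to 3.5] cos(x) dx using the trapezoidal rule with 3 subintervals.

f(x) = cos(x)
a = 1.75, b = 3.5, n = 3
h = (b - a)/n = 0.583333

Trapezoidal rule: (h/2)[f(x₀) + 2f(x₁) + 2f(x₂) + ... + f(xₙ)]

x_0 = 1.7500, f(x_0) = -0.178246, coefficient = 1
x_1 = 2.3333, f(x_1) = -0.690758, coefficient = 2
x_2 = 2.9167, f(x_2) = -0.974811, coefficient = 2
x_3 = 3.5000, f(x_3) = -0.936457, coefficient = 1

I ≈ (0.583333/2) × -4.445840 = -1.296703
Exact value: -1.334769
Error: 0.038066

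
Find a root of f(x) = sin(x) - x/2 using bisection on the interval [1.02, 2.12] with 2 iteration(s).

f(x) = sin(x) - x/2
Initial interval: [1.02, 2.12]

Iteration 1:
  c_1 = (1.020000 + 2.120000)/2 = 1.570000
  f(c_1) = f(1.570000) = 0.215000
  f(a) × f(c) ≥ 0, new interval: [1.570000, 2.120000]
Iteration 2:
  c_2 = (1.570000 + 2.120000)/2 = 1.845000
  f(c_2) = f(1.845000) = 0.040141
  f(a) × f(c) ≥ 0, new interval: [1.845000, 2.120000]

After 2 iteration(s), the approximation is c_2 = 1.845000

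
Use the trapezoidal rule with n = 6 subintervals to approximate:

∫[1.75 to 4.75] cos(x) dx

f(x) = cos(x)
a = 1.75, b = 4.75, n = 6
h = (b - a)/n = 0.500000

Trapezoidal rule: (h/2)[f(x₀) + 2f(x₁) + 2f(x₂) + ... + f(xₙ)]

x_0 = 1.7500, f(x_0) = -0.178246, coefficient = 1
x_1 = 2.2500, f(x_1) = -0.628174, coefficient = 2
x_2 = 2.7500, f(x_2) = -0.924302, coefficient = 2
x_3 = 3.2500, f(x_3) = -0.994130, coefficient = 2
x_4 = 3.7500, f(x_4) = -0.820559, coefficient = 2
x_5 = 4.2500, f(x_5) = -0.446087, coefficient = 2
x_6 = 4.7500, f(x_6) = 0.037602, coefficient = 1

I ≈ (0.500000/2) × -7.767149 = -1.941787
Exact value: -1.983279
Error: 0.041491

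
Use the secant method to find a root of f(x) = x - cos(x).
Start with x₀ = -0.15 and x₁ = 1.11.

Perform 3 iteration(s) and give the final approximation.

f(x) = x - cos(x)
x₀ = -0.15, x₁ = 1.11

Secant formula: x_{n+1} = x_n - f(x_n)(x_n - x_{n-1})/(f(x_n) - f(x_{n-1}))

Iteration 1:
  f(-0.150000) = -1.138771
  f(1.110000) = 0.665338
  x_2 = 1.110000 - 0.665338×(1.110000 - (-0.150000))/(0.665338 - (-1.138771))
       = 0.645324
Iteration 2:
  f(1.110000) = 0.665338
  f(0.645324) = -0.153581
  x_3 = 0.645324 - (-0.153581)×(0.645324 - 1.110000)/(-0.153581 - 0.665338)
       = 0.732470
Iteration 3:
  f(0.645324) = -0.153581
  f(0.732470) = -0.011055
  x_4 = 0.732470 - (-0.011055)×(0.732470 - 0.645324)/(-0.011055 - (-0.153581))
       = 0.739229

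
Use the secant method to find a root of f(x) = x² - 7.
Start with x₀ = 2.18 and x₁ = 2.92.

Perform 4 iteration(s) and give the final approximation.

f(x) = x² - 7
x₀ = 2.18, x₁ = 2.92

Secant formula: x_{n+1} = x_n - f(x_n)(x_n - x_{n-1})/(f(x_n) - f(x_{n-1}))

Iteration 1:
  f(2.180000) = -2.247600
  f(2.920000) = 1.526400
  x_2 = 2.920000 - 1.526400×(2.920000 - 2.180000)/(1.526400 - (-2.247600))
       = 2.620706
Iteration 2:
  f(2.920000) = 1.526400
  f(2.620706) = -0.131901
  x_3 = 2.620706 - (-0.131901)×(2.620706 - 2.920000)/(-0.131901 - 1.526400)
       = 2.644512
Iteration 3:
  f(2.620706) = -0.131901
  f(2.644512) = -0.006558
  x_4 = 2.644512 - (-0.006558)×(2.644512 - 2.620706)/(-0.006558 - (-0.131901))
       = 2.645757
Iteration 4:
  f(2.644512) = -0.006558
  f(2.645757) = 0.000031
  x_5 = 2.645757 - 0.000031×(2.645757 - 2.644512)/(0.000031 - (-0.006558))
       = 2.645751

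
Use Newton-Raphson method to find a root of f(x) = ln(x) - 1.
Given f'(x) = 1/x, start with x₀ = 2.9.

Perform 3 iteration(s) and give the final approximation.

f(x) = ln(x) - 1
f'(x) = 1/x
x₀ = 2.9

Newton-Raphson formula: x_{n+1} = x_n - f(x_n)/f'(x_n)

Iteration 1:
  f(2.900000) = 0.064711
  f'(2.900000) = 0.344828
  x_1 = 2.900000 - 0.064711/0.344828 = 2.712339
Iteration 2:
  f(2.712339) = -0.002189
  f'(2.712339) = 0.368685
  x_2 = 2.712339 - (-0.002189)/0.368685 = 2.718275
Iteration 3:
  f(2.718275) = -0.000002
  f'(2.718275) = 0.367880
  x_3 = 2.718275 - (-0.000002)/0.367880 = 2.718282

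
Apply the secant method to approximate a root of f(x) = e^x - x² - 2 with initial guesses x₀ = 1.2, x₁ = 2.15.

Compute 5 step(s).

f(x) = e^x - x² - 2
x₀ = 1.2, x₁ = 2.15

Secant formula: x_{n+1} = x_n - f(x_n)(x_n - x_{n-1})/(f(x_n) - f(x_{n-1}))

Iteration 1:
  f(1.200000) = -0.119883
  f(2.150000) = 1.962358
  x_2 = 2.150000 - 1.962358×(2.150000 - 1.200000)/(1.962358 - (-0.119883))
       = 1.254695
Iteration 2:
  f(2.150000) = 1.962358
  f(1.254695) = -0.067491
  x_3 = 1.254695 - (-0.067491)×(1.254695 - 2.150000)/(-0.067491 - 1.962358)
       = 1.284463
Iteration 3:
  f(1.254695) = -0.067491
  f(1.284463) = -0.037117
  x_4 = 1.284463 - (-0.037117)×(1.284463 - 1.254695)/(-0.037117 - (-0.067491))
       = 1.320841
Iteration 4:
  f(1.284463) = -0.037117
  f(1.320841) = 0.001950
  x_5 = 1.320841 - 0.001950×(1.320841 - 1.284463)/(0.001950 - (-0.037117))
       = 1.319025
Iteration 5:
  f(1.320841) = 0.001950
  f(1.319025) = -0.000053
  x_6 = 1.319025 - (-0.000053)×(1.319025 - 1.320841)/(-0.000053 - 0.001950)
       = 1.319074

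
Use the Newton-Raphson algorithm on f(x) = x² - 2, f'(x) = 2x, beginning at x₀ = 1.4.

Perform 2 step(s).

f(x) = x² - 2
f'(x) = 2x
x₀ = 1.4

Newton-Raphson formula: x_{n+1} = x_n - f(x_n)/f'(x_n)

Iteration 1:
  f(1.400000) = -0.040000
  f'(1.400000) = 2.800000
  x_1 = 1.400000 - (-0.040000)/2.800000 = 1.414286
Iteration 2:
  f(1.414286) = 0.000204
  f'(1.414286) = 2.828571
  x_2 = 1.414286 - 0.000204/2.828571 = 1.414214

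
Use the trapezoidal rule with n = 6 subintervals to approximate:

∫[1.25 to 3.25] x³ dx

f(x) = x³
a = 1.25, b = 3.25, n = 6
h = (b - a)/n = 0.333333

Trapezoidal rule: (h/2)[f(x₀) + 2f(x₁) + 2f(x₂) + ... + f(xₙ)]

x_0 = 1.2500, f(x_0) = 1.953125, coefficient = 1
x_1 = 1.5833, f(x_1) = 3.969329, coefficient = 2
x_2 = 1.9167, f(x_2) = 7.041088, coefficient = 2
x_3 = 2.2500, f(x_3) = 11.390625, coefficient = 2
x_4 = 2.5833, f(x_4) = 17.240162, coefficient = 2
x_5 = 2.9167, f(x_5) = 24.811921, coefficient = 2
x_6 = 3.2500, f(x_6) = 34.328125, coefficient = 1

I ≈ (0.333333/2) × 165.187500 = 27.531250
Exact value: 27.281250
Error: 0.250000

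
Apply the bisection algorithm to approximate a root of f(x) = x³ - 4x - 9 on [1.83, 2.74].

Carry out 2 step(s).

f(x) = x³ - 4x - 9
Initial interval: [1.83, 2.74]

Iteration 1:
  c_1 = (1.830000 + 2.740000)/2 = 2.285000
  f(c_1) = f(2.285000) = -6.209501
  f(a) × f(c) ≥ 0, new interval: [2.285000, 2.740000]
Iteration 2:
  c_2 = (2.285000 + 2.740000)/2 = 2.512500
  f(c_2) = f(2.512500) = -3.189451
  f(a) × f(c) ≥ 0, new interval: [2.512500, 2.740000]

After 2 iteration(s), the approximation is c_2 = 2.512500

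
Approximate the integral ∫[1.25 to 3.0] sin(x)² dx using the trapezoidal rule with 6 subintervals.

f(x) = sin(x)²
a = 1.25, b = 3.0, n = 6
h = (b - a)/n = 0.291667

Trapezoidal rule: (h/2)[f(x₀) + 2f(x₁) + 2f(x₂) + ... + f(xₙ)]

x_0 = 1.2500, f(x_0) = 0.900572, coefficient = 1
x_1 = 1.5417, f(x_1) = 0.999152, coefficient = 2
x_2 = 1.8333, f(x_2) = 0.932643, coefficient = 2
x_3 = 2.1250, f(x_3) = 0.723044, coefficient = 2
x_4 = 2.4167, f(x_4) = 0.439675, coefficient = 2
x_5 = 2.7083, f(x_5) = 0.176258, coefficient = 2
x_6 = 3.0000, f(x_6) = 0.019915, coefficient = 1

I ≈ (0.291667/2) × 7.462031 = 1.088213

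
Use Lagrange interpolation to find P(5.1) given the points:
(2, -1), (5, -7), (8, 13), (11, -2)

Lagrange interpolation formula:
P(x) = Σ yᵢ × Lᵢ(x)
where Lᵢ(x) = Π_{j≠i} (x - xⱼ)/(xᵢ - xⱼ)

L_0(5.1) = (5.1 - 5)/(2 - 5) × (5.1 - 8)/(2 - 8) × (5.1 - 11)/(2 - 11) = -0.010562
L_1(5.1) = (5.1 - 2)/(5 - 2) × (5.1 - 8)/(5 - 8) × (5.1 - 11)/(5 - 11) = 0.982241
L_2(5.1) = (5.1 - 2)/(8 - 2) × (5.1 - 5)/(8 - 5) × (5.1 - 11)/(8 - 11) = 0.033870
L_3(5.1) = (5.1 - 2)/(11 - 2) × (5.1 - 5)/(11 - 5) × (5.1 - 8)/(11 - 8) = -0.005549

P(5.1) = (-1)×L_0(5.1) + (-7)×L_1(5.1) + 13×L_2(5.1) + (-2)×L_3(5.1)
P(5.1) = -6.413710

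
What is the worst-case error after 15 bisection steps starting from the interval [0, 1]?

Bisection error bound: |error| ≤ (b-a)/2^n
|error| ≤ (1 - 0)/2^15 = 1/2^15
|error| ≤ 0.0000305176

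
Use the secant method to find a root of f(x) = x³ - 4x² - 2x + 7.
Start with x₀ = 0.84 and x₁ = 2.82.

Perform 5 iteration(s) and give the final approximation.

f(x) = x³ - 4x² - 2x + 7
x₀ = 0.84, x₁ = 2.82

Secant formula: x_{n+1} = x_n - f(x_n)(x_n - x_{n-1})/(f(x_n) - f(x_{n-1}))

Iteration 1:
  f(0.840000) = 3.090304
  f(2.820000) = -8.023832
  x_2 = 2.820000 - (-8.023832)×(2.820000 - 0.840000)/(-8.023832 - 3.090304)
       = 1.390542
Iteration 2:
  f(2.820000) = -8.023832
  f(1.390542) = -0.826753
  x_3 = 1.390542 - (-0.826753)×(1.390542 - 2.820000)/(-0.826753 - (-8.023832))
       = 1.226336
Iteration 3:
  f(1.390542) = -0.826753
  f(1.226336) = 0.376017
  x_4 = 1.226336 - 0.376017×(1.226336 - 1.390542)/(0.376017 - (-0.826753))
       = 1.277671
Iteration 4:
  f(1.226336) = 0.376017
  f(1.277671) = 0.000611
  x_5 = 1.277671 - 0.000611×(1.277671 - 1.226336)/(0.000611 - 0.376017)
       = 1.277754
Iteration 5:
  f(1.277671) = 0.000611
  f(1.277754) = -0.000001
  x_6 = 1.277754 - (-0.000001)×(1.277754 - 1.277671)/(-0.000001 - 0.000611)
       = 1.277754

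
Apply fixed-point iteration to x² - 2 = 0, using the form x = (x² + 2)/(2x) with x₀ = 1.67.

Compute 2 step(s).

Equation: x² - 2 = 0
Fixed-point form: x = (x² + 2)/(2x)
x₀ = 1.67

x_1 = g(1.670000) = 1.433802
x_2 = g(1.433802) = 1.414347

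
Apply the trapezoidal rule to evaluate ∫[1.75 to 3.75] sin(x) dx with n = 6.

f(x) = sin(x)
a = 1.75, b = 3.75, n = 6
h = (b - a)/n = 0.333333

Trapezoidal rule: (h/2)[f(x₀) + 2f(x₁) + 2f(x₂) + ... + f(xₙ)]

x_0 = 1.7500, f(x_0) = 0.983986, coefficient = 1
x_1 = 2.0833, f(x_1) = 0.871503, coefficient = 2
x_2 = 2.4167, f(x_2) = 0.663080, coefficient = 2
x_3 = 2.7500, f(x_3) = 0.381661, coefficient = 2
x_4 = 3.0833, f(x_4) = 0.058226, coefficient = 2
x_5 = 3.4167, f(x_5) = -0.271618, coefficient = 2
x_6 = 3.7500, f(x_6) = -0.571561, coefficient = 1

I ≈ (0.333333/2) × 3.818129 = 0.636355
Exact value: 0.642313
Error: 0.005958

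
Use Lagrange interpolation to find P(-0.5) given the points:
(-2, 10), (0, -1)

Lagrange interpolation formula:
P(x) = Σ yᵢ × Lᵢ(x)
where Lᵢ(x) = Π_{j≠i} (x - xⱼ)/(xᵢ - xⱼ)

L_0(-0.5) = (-0.5 - 0)/(-2 - 0) = 0.250000
L_1(-0.5) = (-0.5 - (-2))/(0 - (-2)) = 0.750000

P(-0.5) = 10×L_0(-0.5) + (-1)×L_1(-0.5)
P(-0.5) = 1.750000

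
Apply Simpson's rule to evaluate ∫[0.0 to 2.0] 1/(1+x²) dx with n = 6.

f(x) = 1/(1+x²)
a = 0.0, b = 2.0, n = 6
h = (b - a)/n = 0.333333

Simpson's rule: (h/3)[f(x₀) + 4f(x₁) + 2f(x₂) + ... + f(xₙ)]

x_0 = 0.0000, f(x_0) = 1.000000, coefficient = 1
x_1 = 0.3333, f(x_1) = 0.900000, coefficient = 4
x_2 = 0.6667, f(x_2) = 0.692308, coefficient = 2
x_3 = 1.0000, f(x_3) = 0.500000, coefficient = 4
x_4 = 1.3333, f(x_4) = 0.360000, coefficient = 2
x_5 = 1.6667, f(x_5) = 0.264706, coefficient = 4
x_6 = 2.0000, f(x_6) = 0.200000, coefficient = 1

I ≈ (0.333333/3) × 9.963439 = 1.107049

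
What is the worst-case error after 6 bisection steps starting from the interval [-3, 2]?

Bisection error bound: |error| ≤ (b-a)/2^n
|error| ≤ (2 - (-3))/2^6 = 5/2^6
|error| ≤ 0.0781250000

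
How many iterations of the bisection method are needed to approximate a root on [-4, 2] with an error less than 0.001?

We need (b-a)/2^n ≤ 0.001
(2 - (-4))/2^n ≤ 0.001
6/2^n ≤ 0.001
2^n ≥ 6000
n ≥ log₂(6000) = 12.55
n ≥ 13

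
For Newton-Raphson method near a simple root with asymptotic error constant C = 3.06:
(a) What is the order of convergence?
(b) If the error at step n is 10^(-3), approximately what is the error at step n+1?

(a) Newton-Raphson has quadratic (order 2) convergence near simple roots.
    This means |e_{n+1}| ≈ C|e_n|².

(b) With |e_n| = 10^(-3) and C = 3.06:
    |e_{n+1}| ≈ 3.06 × (10^(-3))² = 3.06 × 10^(-6)

(a) 2 (quadratic); (b) |e_{n+1}| ≈ 3.060e-06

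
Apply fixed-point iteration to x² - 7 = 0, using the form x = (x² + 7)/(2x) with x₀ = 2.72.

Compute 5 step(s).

Equation: x² - 7 = 0
Fixed-point form: x = (x² + 7)/(2x)
x₀ = 2.72

x_1 = g(2.720000) = 2.646765
x_2 = g(2.646765) = 2.645752
x_3 = g(2.645752) = 2.645751
x_4 = g(2.645751) = 2.645751
x_5 = g(2.645751) = 2.645751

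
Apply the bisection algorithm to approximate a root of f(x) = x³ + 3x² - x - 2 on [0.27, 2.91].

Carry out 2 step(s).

f(x) = x³ + 3x² - x - 2
Initial interval: [0.27, 2.91]

Iteration 1:
  c_1 = (0.270000 + 2.910000)/2 = 1.590000
  f(c_1) = f(1.590000) = 8.013979
  f(a) × f(c) < 0, new interval: [0.270000, 1.590000]
Iteration 2:
  c_2 = (0.270000 + 1.590000)/2 = 0.930000
  f(c_2) = f(0.930000) = 0.469057
  f(a) × f(c) < 0, new interval: [0.270000, 0.930000]

After 2 iteration(s), the approximation is c_2 = 0.930000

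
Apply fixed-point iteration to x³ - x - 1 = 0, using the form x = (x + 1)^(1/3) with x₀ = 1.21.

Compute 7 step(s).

Equation: x³ - x - 1 = 0
Fixed-point form: x = (x + 1)^(1/3)
x₀ = 1.21

x_1 = g(1.210000) = 1.302559
x_2 = g(1.302559) = 1.320496
x_3 = g(1.320496) = 1.323915
x_4 = g(1.323915) = 1.324566
x_5 = g(1.324566) = 1.324689
x_6 = g(1.324689) = 1.324712
x_7 = g(1.324712) = 1.324717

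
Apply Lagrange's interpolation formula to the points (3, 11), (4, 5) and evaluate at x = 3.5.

Lagrange interpolation formula:
P(x) = Σ yᵢ × Lᵢ(x)
where Lᵢ(x) = Π_{j≠i} (x - xⱼ)/(xᵢ - xⱼ)

L_0(3.5) = (3.5 - 4)/(3 - 4) = 0.500000
L_1(3.5) = (3.5 - 3)/(4 - 3) = 0.500000

P(3.5) = 11×L_0(3.5) + 5×L_1(3.5)
P(3.5) = 8.000000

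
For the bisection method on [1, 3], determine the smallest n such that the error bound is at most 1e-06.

We need (b-a)/2^n ≤ 1e-06
(3 - 1)/2^n ≤ 1e-06
2/2^n ≤ 1e-06
2^n ≥ 2000000
n ≥ log₂(2000000) = 20.93
n ≥ 21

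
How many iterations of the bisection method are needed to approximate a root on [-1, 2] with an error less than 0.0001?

We need (b-a)/2^n ≤ 0.0001
(2 - (-1))/2^n ≤ 0.0001
3/2^n ≤ 0.0001
2^n ≥ 30000
n ≥ log₂(30000) = 14.87
n ≥ 15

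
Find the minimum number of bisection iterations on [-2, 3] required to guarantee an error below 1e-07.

We need (b-a)/2^n ≤ 1e-07
(3 - (-2))/2^n ≤ 1e-07
5/2^n ≤ 1e-07
2^n ≥ 50000000
n ≥ log₂(50000000) = 25.58
n ≥ 26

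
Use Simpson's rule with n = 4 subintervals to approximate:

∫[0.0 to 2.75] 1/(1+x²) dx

f(x) = 1/(1+x²)
a = 0.0, b = 2.75, n = 4
h = (b - a)/n = 0.687500

Simpson's rule: (h/3)[f(x₀) + 4f(x₁) + 2f(x₂) + ... + f(xₙ)]

x_0 = 0.0000, f(x_0) = 1.000000, coefficient = 1
x_1 = 0.6875, f(x_1) = 0.679045, coefficient = 4
x_2 = 1.3750, f(x_2) = 0.345946, coefficient = 2
x_3 = 2.0625, f(x_3) = 0.190335, coefficient = 4
x_4 = 2.7500, f(x_4) = 0.116788, coefficient = 1

I ≈ (0.687500/3) × 5.286199 = 1.211421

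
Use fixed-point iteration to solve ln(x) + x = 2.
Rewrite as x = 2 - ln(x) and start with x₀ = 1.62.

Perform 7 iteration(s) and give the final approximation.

Equation: ln(x) + x = 2
Fixed-point form: x = 2 - ln(x)
x₀ = 1.62

x_1 = g(1.620000) = 1.517574
x_2 = g(1.517574) = 1.582887
x_3 = g(1.582887) = 1.540750
x_4 = g(1.540750) = 1.567731
x_5 = g(1.567731) = 1.550371
x_6 = g(1.550371) = 1.561506
x_7 = g(1.561506) = 1.554349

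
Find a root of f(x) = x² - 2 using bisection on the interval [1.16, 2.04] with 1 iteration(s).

f(x) = x² - 2
Initial interval: [1.16, 2.04]

Iteration 1:
  c_1 = (1.160000 + 2.040000)/2 = 1.600000
  f(c_1) = f(1.600000) = 0.560000
  f(a) × f(c) < 0, new interval: [1.160000, 1.600000]

After 1 iteration(s), the approximation is c_1 = 1.600000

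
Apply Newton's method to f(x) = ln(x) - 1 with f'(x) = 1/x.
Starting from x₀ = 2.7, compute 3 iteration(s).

f(x) = ln(x) - 1
f'(x) = 1/x
x₀ = 2.7

Newton-Raphson formula: x_{n+1} = x_n - f(x_n)/f'(x_n)

Iteration 1:
  f(2.700000) = -0.006748
  f'(2.700000) = 0.370370
  x_1 = 2.700000 - (-0.006748)/0.370370 = 2.718220
Iteration 2:
  f(2.718220) = -0.000023
  f'(2.718220) = 0.367888
  x_2 = 2.718220 - (-0.000023)/0.367888 = 2.718282
Iteration 3:
  f(2.718282) = 0.000000
  f'(2.718282) = 0.367879
  x_3 = 2.718282 - 0.000000/0.367879 = 2.718282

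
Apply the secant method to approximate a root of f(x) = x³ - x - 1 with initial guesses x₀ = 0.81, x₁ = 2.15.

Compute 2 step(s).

f(x) = x³ - x - 1
x₀ = 0.81, x₁ = 2.15

Secant formula: x_{n+1} = x_n - f(x_n)(x_n - x_{n-1})/(f(x_n) - f(x_{n-1}))

Iteration 1:
  f(0.810000) = -1.278559
  f(2.150000) = 6.788375
  x_2 = 2.150000 - 6.788375×(2.150000 - 0.810000)/(6.788375 - (-1.278559))
       = 1.022382
Iteration 2:
  f(2.150000) = 6.788375
  f(1.022382) = -0.953723
  x_3 = 1.022382 - (-0.953723)×(1.022382 - 2.150000)/(-0.953723 - 6.788375)
       = 1.161289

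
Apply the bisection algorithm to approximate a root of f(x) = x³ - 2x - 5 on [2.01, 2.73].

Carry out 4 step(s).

f(x) = x³ - 2x - 5
Initial interval: [2.01, 2.73]

Iteration 1:
  c_1 = (2.010000 + 2.730000)/2 = 2.370000
  f(c_1) = f(2.370000) = 3.572053
  f(a) × f(c) < 0, new interval: [2.010000, 2.370000]
Iteration 2:
  c_2 = (2.010000 + 2.370000)/2 = 2.190000
  f(c_2) = f(2.190000) = 1.123459
  f(a) × f(c) < 0, new interval: [2.010000, 2.190000]
Iteration 3:
  c_3 = (2.010000 + 2.190000)/2 = 2.100000
  f(c_3) = f(2.100000) = 0.061000
  f(a) × f(c) < 0, new interval: [2.010000, 2.100000]
Iteration 4:
  c_4 = (2.010000 + 2.100000)/2 = 2.055000
  f(c_4) = f(2.055000) = -0.431684
  f(a) × f(c) ≥ 0, new interval: [2.055000, 2.100000]

After 4 iteration(s), the approximation is c_4 = 2.055000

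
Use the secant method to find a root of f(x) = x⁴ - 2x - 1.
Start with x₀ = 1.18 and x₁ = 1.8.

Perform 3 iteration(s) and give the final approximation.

f(x) = x⁴ - 2x - 1
x₀ = 1.18, x₁ = 1.8

Secant formula: x_{n+1} = x_n - f(x_n)(x_n - x_{n-1})/(f(x_n) - f(x_{n-1}))

Iteration 1:
  f(1.180000) = -1.421222
  f(1.800000) = 5.897600
  x_2 = 1.800000 - 5.897600×(1.800000 - 1.180000)/(5.897600 - (-1.421222))
       = 1.300396
Iteration 2:
  f(1.800000) = 5.897600
  f(1.300396) = -0.741210
  x_3 = 1.300396 - (-0.741210)×(1.300396 - 1.800000)/(-0.741210 - 5.897600)
       = 1.356176
Iteration 3:
  f(1.300396) = -0.741210
  f(1.356176) = -0.329647
  x_4 = 1.356176 - (-0.329647)×(1.356176 - 1.300396)/(-0.329647 - (-0.741210))
       = 1.400854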